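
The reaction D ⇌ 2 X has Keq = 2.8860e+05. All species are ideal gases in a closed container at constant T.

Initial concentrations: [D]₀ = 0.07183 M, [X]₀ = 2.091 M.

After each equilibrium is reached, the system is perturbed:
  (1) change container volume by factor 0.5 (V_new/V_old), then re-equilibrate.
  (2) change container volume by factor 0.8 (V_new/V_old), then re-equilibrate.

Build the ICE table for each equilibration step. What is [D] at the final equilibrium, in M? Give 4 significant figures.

[D]_eq = 1.0814e-04 M

Q₀ = 60.87 vs Keq = 2.8860e+05 ⇒ Q<K, forward
Step 1:
                    D           X
  I           0.07183       2.091
  C          -0.07181      0.1436
  E        1.7303e-05       2.235
  solve Keq expr → x = 0.07181; check Q = 2.8860e+05
Then change container volume by factor 0.5 (V_new/V_old).
Step 2:
                    D           X
  I        3.4605e-05       4.469
  C        3.4603e-05 -6.9206e-05
  E        6.9209e-05       4.469
  solve Keq expr → x = -3.4603e-05; check Q = 2.8860e+05
Then change container volume by factor 0.8 (V_new/V_old).
Step 3:
                    D           X
  I        8.6511e-05       5.586
  C        2.1626e-05 -4.3252e-05
  E        1.0814e-04       5.586
  solve Keq expr → x = -2.1626e-05; check Q = 2.8860e+05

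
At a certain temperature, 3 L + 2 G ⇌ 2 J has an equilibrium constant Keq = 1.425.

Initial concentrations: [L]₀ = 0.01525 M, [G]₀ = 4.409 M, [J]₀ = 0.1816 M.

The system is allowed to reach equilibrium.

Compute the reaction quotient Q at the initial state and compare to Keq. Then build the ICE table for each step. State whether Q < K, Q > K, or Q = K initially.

Q₀ = 478.3; Q > K (proceeds reverse)

Q₀ = 478.3 vs Keq = 1.425 ⇒ Q>K, reverse
Step 1:
                    L           G           J
  I           0.01525       4.409      0.1816
  C           0.07084     0.04723    -0.04723
  E           0.08609       4.456      0.1344
  solve Keq expr → x = -0.02361; check Q = 1.425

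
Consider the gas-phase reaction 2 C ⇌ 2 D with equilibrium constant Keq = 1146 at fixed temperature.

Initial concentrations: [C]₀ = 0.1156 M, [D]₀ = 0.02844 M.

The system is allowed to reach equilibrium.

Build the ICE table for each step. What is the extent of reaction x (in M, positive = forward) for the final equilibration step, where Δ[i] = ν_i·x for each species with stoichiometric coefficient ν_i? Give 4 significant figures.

x = 0.05573 M

Q₀ = 0.06053 vs Keq = 1146 ⇒ Q<K, forward
Step 1:
                    C           D
  Initial      0.1156     0.02844
  Change      -0.1115      0.1115
  Equil      0.004133      0.1399
  solve Keq expr → x = 0.05573; check Q = 1146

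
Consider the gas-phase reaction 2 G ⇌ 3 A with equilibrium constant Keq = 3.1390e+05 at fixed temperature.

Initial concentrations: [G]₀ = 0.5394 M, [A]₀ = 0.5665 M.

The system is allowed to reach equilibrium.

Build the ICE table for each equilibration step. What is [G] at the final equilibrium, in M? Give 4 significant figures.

Q₀ = 0.6249 vs Keq = 3.1390e+05 ⇒ Q<K, forward
Step 1:
                   G          A
  init        0.5394     0.5665
  Δ          -0.5365     0.8048
  eq        0.002866      1.371
  solve Keq expr → x = 0.2683; check Q = 3.1390e+05

[G]_eq = 0.002866 M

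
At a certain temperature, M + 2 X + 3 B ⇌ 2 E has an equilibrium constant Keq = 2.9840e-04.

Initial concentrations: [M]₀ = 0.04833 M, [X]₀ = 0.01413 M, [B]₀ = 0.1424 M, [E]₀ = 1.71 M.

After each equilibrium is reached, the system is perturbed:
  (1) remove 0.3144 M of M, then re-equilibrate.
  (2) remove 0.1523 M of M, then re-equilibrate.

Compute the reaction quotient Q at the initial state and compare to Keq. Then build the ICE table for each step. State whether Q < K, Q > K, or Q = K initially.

Q₀ = 1.0494e+08; Q > K (proceeds reverse)

Q₀ = 1.0494e+08 vs Keq = 2.9840e-04 ⇒ Q>K, reverse
Step 1:
                   M          X          B          E
  I          0.04833    0.01413     0.1424       1.71
  C           0.8025      1.605      2.407     -1.605
  E           0.8508      1.619       2.55      0.105
  solve Keq expr → x = -0.8025; check Q = 2.9840e-04
Then remove 0.3144 M of M.
Step 2:
                   M          X          B          E
  I           0.5364      1.619       2.55      0.105
  C         0.009278    0.01856    0.02783   -0.01856
  E           0.5457      1.638      2.578    0.08648
  solve Keq expr → x = -0.009278; check Q = 2.9840e-04
Then remove 0.1523 M of M.
Step 3:
                   M          X          B          E
  I           0.3934      1.638      2.578    0.08648
  C         0.005642    0.01128    0.01693   -0.01128
  E            0.399      1.649      2.595     0.0752
  solve Keq expr → x = -0.005642; check Q = 2.9840e-04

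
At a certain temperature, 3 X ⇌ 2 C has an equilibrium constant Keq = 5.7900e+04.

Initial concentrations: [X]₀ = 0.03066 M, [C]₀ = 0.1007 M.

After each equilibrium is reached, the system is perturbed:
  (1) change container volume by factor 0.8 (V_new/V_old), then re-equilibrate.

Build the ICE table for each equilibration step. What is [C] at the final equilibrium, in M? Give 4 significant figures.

Q₀ = 351.8 vs Keq = 5.7900e+04 ⇒ Q<K, forward
Step 1:
                  X         C
  Initial   0.03066    0.1007
  Change   -0.02448   0.01632
  Equil    0.006184     0.117
  solve Keq expr → x = 0.008159; check Q = 5.7900e+04
Then change container volume by factor 0.8 (V_new/V_old).
Step 2:
                  X         C
  Initial   0.00773    0.1463
  Change  -5.4229e-04 3.6153e-04
  Equil    0.007188    0.1466
  solve Keq expr → x = 1.8076e-04; check Q = 5.7900e+04

[C]_eq = 0.1466 M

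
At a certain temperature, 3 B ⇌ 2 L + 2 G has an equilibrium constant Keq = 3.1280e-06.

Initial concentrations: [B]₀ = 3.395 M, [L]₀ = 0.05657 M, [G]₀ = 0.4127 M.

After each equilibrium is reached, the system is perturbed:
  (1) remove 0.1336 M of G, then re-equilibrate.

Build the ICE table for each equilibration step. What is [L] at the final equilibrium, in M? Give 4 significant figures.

[L]_eq = 0.04219 M

Q₀ = 1.3929e-05 vs Keq = 3.1280e-06 ⇒ Q>K, reverse
Step 1:
                  B         L         G
  init        3.395   0.05657    0.4127
  Δ         0.04101  -0.02734  -0.02734
  eq          3.436   0.02923    0.3854
  solve Keq expr → x = -0.01367; check Q = 3.1280e-06
Then remove 0.1336 M of G.
Step 2:
                  B         L         G
  init        3.436   0.02923    0.2518
  Δ        -0.01944   0.01296   0.01296
  eq          3.417   0.04219    0.2647
  solve Keq expr → x = 0.00648; check Q = 3.1280e-06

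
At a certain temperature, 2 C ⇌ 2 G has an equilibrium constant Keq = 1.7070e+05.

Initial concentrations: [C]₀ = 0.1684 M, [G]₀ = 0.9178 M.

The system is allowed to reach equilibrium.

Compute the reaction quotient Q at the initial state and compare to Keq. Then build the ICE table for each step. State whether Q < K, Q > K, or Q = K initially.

Q₀ = 29.7 vs Keq = 1.7070e+05 ⇒ Q<K, forward
Step 1:
                   C          G
  Initial     0.1684     0.9178
  Change     -0.1658     0.1658
  Equil     0.002623      1.084
  solve Keq expr → x = 0.08289; check Q = 1.7070e+05

Q₀ = 29.7; Q < K (proceeds forward)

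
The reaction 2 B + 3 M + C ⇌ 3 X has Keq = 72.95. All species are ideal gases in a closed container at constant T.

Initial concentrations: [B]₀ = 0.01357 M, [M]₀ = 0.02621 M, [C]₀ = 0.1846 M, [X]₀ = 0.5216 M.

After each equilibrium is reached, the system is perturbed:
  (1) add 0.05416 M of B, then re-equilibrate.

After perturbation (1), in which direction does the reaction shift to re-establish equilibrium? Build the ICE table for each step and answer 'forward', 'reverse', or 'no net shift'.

Q₀ = 2.3186e+08 vs Keq = 72.95 ⇒ Q>K, reverse
Step 1:
                   B          M          C          X
  init       0.01357    0.02621     0.1846     0.5216
  Δ           0.1755     0.2633    0.08776    -0.2633
  eq          0.1891     0.2895     0.2724     0.2583
  solve Keq expr → x = -0.08776; check Q = 72.95
Then add 0.05416 M of B.
Step 2:
                   B          M          C          X
  init        0.2433     0.2895     0.2724     0.2583
  Δ         -0.01167    -0.0175  -0.005834     0.0175
  eq          0.2316      0.272     0.2665     0.2758
  solve Keq expr → x = 0.005834; check Q = 72.95

Direction: forward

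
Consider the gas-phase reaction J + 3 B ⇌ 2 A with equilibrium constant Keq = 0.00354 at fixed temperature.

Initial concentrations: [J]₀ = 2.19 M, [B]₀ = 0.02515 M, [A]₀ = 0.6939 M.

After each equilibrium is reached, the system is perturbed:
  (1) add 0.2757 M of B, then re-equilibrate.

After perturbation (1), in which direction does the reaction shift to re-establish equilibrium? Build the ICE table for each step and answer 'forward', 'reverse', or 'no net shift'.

Direction: forward

Q₀ = 1.3821e+04 vs Keq = 0.00354 ⇒ Q>K, reverse
Step 1:
                   J          B          A
  I             2.19    0.02515     0.6939
  C           0.3043     0.9128    -0.6085
  E            2.494      0.938    0.08536
  solve Keq expr → x = -0.3043; check Q = 0.00354
Then add 0.2757 M of B.
Step 2:
                   J          B          A
  I            2.494      1.214    0.08536
  C         -0.01621   -0.04863    0.03242
  E            2.478      1.165     0.1178
  solve Keq expr → x = 0.01621; check Q = 0.00354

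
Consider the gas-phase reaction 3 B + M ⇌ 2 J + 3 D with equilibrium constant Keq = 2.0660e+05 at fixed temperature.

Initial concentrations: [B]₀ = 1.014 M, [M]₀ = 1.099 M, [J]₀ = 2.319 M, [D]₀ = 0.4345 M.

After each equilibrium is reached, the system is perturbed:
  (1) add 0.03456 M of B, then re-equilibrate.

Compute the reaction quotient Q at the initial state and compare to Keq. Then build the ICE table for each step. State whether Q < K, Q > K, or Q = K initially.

Q₀ = 0.385 vs Keq = 2.0660e+05 ⇒ Q<K, forward
Step 1:
                   B          M          J          D
  Initial      1.014      1.099      2.319     0.4345
  Change     -0.9611    -0.3204     0.6407     0.9611
  Equil       0.0529     0.7786       2.96      1.396
  solve Keq expr → x = 0.3204; check Q = 2.0660e+05
Then add 0.03456 M of B.
Step 2:
                   B          M          J          D
  Initial    0.08746     0.7786       2.96      1.396
  Change    -0.03279   -0.01093    0.02186    0.03279
  Equil      0.05466     0.7677      2.982      1.428
  solve Keq expr → x = 0.01093; check Q = 2.0660e+05

Q₀ = 0.385; Q < K (proceeds forward)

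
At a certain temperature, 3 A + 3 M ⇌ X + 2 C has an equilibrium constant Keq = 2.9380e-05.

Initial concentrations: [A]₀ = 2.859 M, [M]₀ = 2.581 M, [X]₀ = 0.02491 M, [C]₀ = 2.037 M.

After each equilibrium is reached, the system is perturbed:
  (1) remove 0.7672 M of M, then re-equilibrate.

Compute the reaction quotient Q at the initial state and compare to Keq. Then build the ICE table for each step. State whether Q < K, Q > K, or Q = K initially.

Q₀ = 2.5725e-04 vs Keq = 2.9380e-05 ⇒ Q>K, reverse
Step 1:
                   A          M          X          C
  init         2.859      2.581    0.02491      2.037
  Δ          0.06448    0.06448   -0.02149   -0.04298
  eq           2.923      2.645   0.003418      1.994
  solve Keq expr → x = -0.02149; check Q = 2.9380e-05
Then remove 0.7672 M of M.
Step 2:
                   A          M          X          C
  init         2.923      1.878   0.003418      1.994
  Δ         0.006505   0.006505  -0.002168  -0.004337
  eq            2.93      1.885    0.00125       1.99
  solve Keq expr → x = -0.002168; check Q = 2.9380e-05

Q₀ = 2.5725e-04; Q > K (proceeds reverse)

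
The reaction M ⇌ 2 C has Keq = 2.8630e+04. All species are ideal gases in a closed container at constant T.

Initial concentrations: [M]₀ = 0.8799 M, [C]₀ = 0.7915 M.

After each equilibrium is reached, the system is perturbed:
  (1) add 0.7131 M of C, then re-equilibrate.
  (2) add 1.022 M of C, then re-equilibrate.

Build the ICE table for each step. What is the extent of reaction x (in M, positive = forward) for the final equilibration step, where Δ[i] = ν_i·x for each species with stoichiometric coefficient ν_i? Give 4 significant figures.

Q₀ = 0.712 vs Keq = 2.8630e+04 ⇒ Q<K, forward
Step 1:
                  M         C
  init       0.8799    0.7915
  Δ         -0.8797     1.759
  eq      2.2727e-04     2.551
  solve Keq expr → x = 0.8797; check Q = 2.8630e+04
Then add 0.7131 M of C.
Step 2:
                  M         C
  init    2.2727e-04     3.264
  Δ       1.4477e-04 -2.8953e-04
  eq      3.7204e-04     3.264
  solve Keq expr → x = -1.4477e-04; check Q = 2.8630e+04
Then add 1.022 M of C.
Step 3:
                  M         C
  init    3.7204e-04     4.286
  Δ       2.6933e-04 -5.3865e-04
  eq      6.4136e-04     4.285
  solve Keq expr → x = -2.6933e-04; check Q = 2.8630e+04

x = -2.6933e-04 M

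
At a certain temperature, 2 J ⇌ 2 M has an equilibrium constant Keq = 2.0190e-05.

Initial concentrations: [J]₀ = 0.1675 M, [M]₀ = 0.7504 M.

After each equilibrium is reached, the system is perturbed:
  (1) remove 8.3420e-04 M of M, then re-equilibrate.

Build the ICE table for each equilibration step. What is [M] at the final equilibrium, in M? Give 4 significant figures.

Q₀ = 20.07 vs Keq = 2.0190e-05 ⇒ Q>K, reverse
Step 1:
                  J         M
  init       0.1675    0.7504
  Δ          0.7463   -0.7463
  eq         0.9138  0.004106
  solve Keq expr → x = -0.3731; check Q = 2.0190e-05
Then remove 8.3420e-04 M of M.
Step 2:
                  J         M
  init       0.9138  0.003272
  Δ       -8.3047e-04 8.3047e-04
  eq          0.913  0.004102
  solve Keq expr → x = 4.1523e-04; check Q = 2.0190e-05

[M]_eq = 0.004102 M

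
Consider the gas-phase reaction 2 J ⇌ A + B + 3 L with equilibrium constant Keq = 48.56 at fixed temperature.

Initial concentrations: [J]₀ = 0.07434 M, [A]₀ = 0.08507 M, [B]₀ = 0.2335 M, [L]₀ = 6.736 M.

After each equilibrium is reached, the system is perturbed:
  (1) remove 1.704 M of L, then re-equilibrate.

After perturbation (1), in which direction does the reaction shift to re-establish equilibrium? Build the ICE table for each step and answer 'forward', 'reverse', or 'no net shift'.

Q₀ = 1099 vs Keq = 48.56 ⇒ Q>K, reverse
Step 1:
                  J         A         B         L
  Initial   0.07434   0.08507    0.2335     6.736
  Change     0.1074  -0.05369  -0.05369   -0.1611
  Equil      0.1817   0.03138    0.1798     6.575
  solve Keq expr → x = -0.05369; check Q = 48.56
Then remove 1.704 M of L.
Step 2:
                  J         A         B         L
  Initial    0.1817   0.03138    0.1798     4.871
  Change   -0.03148   0.01574   0.01574   0.04722
  Equil      0.1502   0.04712    0.1955     4.918
  solve Keq expr → x = 0.01574; check Q = 48.56

Direction: forward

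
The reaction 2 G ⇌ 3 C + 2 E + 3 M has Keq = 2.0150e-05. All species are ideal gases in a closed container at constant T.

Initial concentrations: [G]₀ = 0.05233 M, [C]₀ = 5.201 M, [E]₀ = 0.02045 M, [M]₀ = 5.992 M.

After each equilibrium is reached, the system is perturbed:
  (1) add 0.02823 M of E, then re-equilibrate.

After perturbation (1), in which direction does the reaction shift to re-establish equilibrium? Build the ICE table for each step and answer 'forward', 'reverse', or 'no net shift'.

Direction: reverse

Q₀ = 4622 vs Keq = 2.0150e-05 ⇒ Q>K, reverse
Step 1:
                    G           C           E           M
  init        0.05233       5.201     0.02045       5.992
  Δ           0.02045    -0.03067    -0.02045    -0.03067
  eq          0.07278        5.17  1.9092e-06       5.961
  solve Keq expr → x = -0.01022; check Q = 2.0150e-05
Then add 0.02823 M of E.
Step 2:
                    G           C           E           M
  init        0.07278        5.17     0.02823       5.961
  Δ           0.02823    -0.04234    -0.02823    -0.04234
  eq            0.101       5.128  2.7114e-06       5.919
  solve Keq expr → x = -0.01411; check Q = 2.0150e-05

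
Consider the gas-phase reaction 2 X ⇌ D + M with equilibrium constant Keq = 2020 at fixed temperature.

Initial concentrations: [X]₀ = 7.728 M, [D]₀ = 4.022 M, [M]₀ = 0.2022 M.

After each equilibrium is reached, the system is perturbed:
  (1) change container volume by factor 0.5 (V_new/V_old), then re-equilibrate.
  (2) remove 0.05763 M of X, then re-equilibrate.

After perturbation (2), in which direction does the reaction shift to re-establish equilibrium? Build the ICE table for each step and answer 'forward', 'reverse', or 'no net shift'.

Q₀ = 0.01362 vs Keq = 2020 ⇒ Q<K, forward
Step 1:
                  X         D         M
  init        7.728     4.022    0.2022
  Δ          -7.603     3.802     3.802
  eq         0.1245     7.824     4.004
  solve Keq expr → x = 3.802; check Q = 2020
Then change container volume by factor 0.5 (V_new/V_old).
Step 2:
                  X         D         M
  init       0.2491     15.65     8.008
  Δ               0         0         0
  eq         0.2491     15.65     8.008
  solve Keq expr → x = 0; check Q = 2020
Then remove 0.05763 M of X.
Step 3:
                  X         D         M
  init       0.1914     15.65     8.008
  Δ         0.05696  -0.02848  -0.02848
  eq         0.2484     15.62     7.979
  solve Keq expr → x = -0.02848; check Q = 2020

Direction: reverse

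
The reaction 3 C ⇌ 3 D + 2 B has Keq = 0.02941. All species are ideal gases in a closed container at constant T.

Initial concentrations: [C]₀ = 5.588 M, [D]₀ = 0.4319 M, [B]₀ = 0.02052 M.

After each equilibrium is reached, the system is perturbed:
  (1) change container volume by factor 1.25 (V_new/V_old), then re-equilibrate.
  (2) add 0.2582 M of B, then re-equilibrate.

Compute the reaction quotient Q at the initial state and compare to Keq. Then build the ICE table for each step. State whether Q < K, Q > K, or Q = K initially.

Q₀ = 1.9442e-07; Q < K (proceeds forward)

Q₀ = 1.9442e-07 vs Keq = 0.02941 ⇒ Q<K, forward
Step 1:
                   C          D          B
  Initial      5.588     0.4319    0.02052
  Change      -1.161      1.161      0.774
  Equil        4.427      1.593     0.7945
  solve Keq expr → x = 0.387; check Q = 0.02941
Then change container volume by factor 1.25 (V_new/V_old).
Step 2:
                   C          D          B
  Initial      3.542      1.274     0.6356
  Change    -0.08678    0.08678    0.05785
  Equil        3.455      1.361     0.6935
  solve Keq expr → x = 0.02893; check Q = 0.02941
Then add 0.2582 M of B.
Step 3:
                   C          D          B
  Initial      3.455      1.361     0.9517
  Change      0.1362    -0.1362   -0.09082
  Equil        3.591      1.225     0.8609
  solve Keq expr → x = -0.04541; check Q = 0.02941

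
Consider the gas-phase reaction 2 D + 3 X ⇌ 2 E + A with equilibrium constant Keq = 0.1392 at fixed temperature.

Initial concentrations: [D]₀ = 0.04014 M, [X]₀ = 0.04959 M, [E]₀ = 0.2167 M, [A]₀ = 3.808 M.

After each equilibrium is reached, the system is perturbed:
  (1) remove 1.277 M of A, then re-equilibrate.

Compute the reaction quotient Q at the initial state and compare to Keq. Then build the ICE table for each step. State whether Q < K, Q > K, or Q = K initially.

Q₀ = 9.1008e+05 vs Keq = 0.1392 ⇒ Q>K, reverse
Step 1:
                   D          X          E          A
  init       0.04014    0.04959     0.2167      3.808
  Δ           0.2064     0.3096    -0.2064    -0.1032
  eq          0.2466     0.3592    0.01029      3.705
  solve Keq expr → x = -0.1032; check Q = 0.1392
Then remove 1.277 M of A.
Step 2:
                   D          X          E          A
  init        0.2466     0.3592    0.01029      2.428
  Δ         -0.00214  -0.003209    0.00214    0.00107
  eq          0.2444      0.356    0.01243      2.429
  solve Keq expr → x = 0.00107; check Q = 0.1392

Q₀ = 9.1008e+05; Q > K (proceeds reverse)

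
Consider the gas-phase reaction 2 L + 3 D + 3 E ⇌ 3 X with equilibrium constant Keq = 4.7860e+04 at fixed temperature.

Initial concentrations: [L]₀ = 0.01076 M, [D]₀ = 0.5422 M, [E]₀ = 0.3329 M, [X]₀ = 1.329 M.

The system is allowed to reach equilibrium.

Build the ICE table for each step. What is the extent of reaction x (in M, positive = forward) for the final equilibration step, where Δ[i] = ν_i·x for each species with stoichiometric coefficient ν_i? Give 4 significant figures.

Q₀ = 3.4477e+06 vs Keq = 4.7860e+04 ⇒ Q>K, reverse
Step 1:
                   L          D          E          X
  Initial    0.01076     0.5422     0.3329      1.329
  Change     0.04371    0.06556    0.06556   -0.06556
  Equil      0.05447     0.6078     0.3985      1.263
  solve Keq expr → x = -0.02185; check Q = 4.7860e+04

x = -0.02185 M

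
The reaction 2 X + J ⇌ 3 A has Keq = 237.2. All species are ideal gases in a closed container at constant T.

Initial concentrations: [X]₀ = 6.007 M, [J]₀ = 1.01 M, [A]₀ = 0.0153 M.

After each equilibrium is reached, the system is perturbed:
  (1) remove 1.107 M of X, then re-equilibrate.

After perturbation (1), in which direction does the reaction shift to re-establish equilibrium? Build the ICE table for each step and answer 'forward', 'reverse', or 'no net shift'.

Direction: reverse

Q₀ = 9.8274e-08 vs Keq = 237.2 ⇒ Q<K, forward
Step 1:
                    X           J           A
  init          6.007        1.01      0.0153
  Δ            -2.005      -1.003       3.008
  eq            4.002    0.007277       3.023
  solve Keq expr → x = 1.003; check Q = 237.2
Then remove 1.107 M of X.
Step 2:
                    X           J           A
  init          2.895    0.007277       3.023
  Δ           0.01251    0.006256    -0.01877
  eq            2.907     0.01353       3.005
  solve Keq expr → x = -0.006256; check Q = 237.2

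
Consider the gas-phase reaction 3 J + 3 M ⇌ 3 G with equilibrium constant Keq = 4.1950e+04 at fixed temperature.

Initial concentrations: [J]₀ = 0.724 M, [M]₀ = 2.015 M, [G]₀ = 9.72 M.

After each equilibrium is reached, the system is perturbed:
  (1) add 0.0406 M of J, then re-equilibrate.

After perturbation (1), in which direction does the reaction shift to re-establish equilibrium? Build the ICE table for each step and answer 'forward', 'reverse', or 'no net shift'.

Q₀ = 295.8 vs Keq = 4.1950e+04 ⇒ Q<K, forward
Step 1:
                   J          M          G
  Initial      0.724      2.015       9.72
  Change      -0.526     -0.526      0.526
  Equil        0.198      1.489      10.25
  solve Keq expr → x = 0.1753; check Q = 4.1950e+04
Then add 0.0406 M of J.
Step 2:
                   J          M          G
  Initial     0.2386      1.489      10.25
  Change    -0.03512   -0.03512    0.03512
  Equil       0.2035      1.454      10.28
  solve Keq expr → x = 0.01171; check Q = 4.1950e+04

Direction: forward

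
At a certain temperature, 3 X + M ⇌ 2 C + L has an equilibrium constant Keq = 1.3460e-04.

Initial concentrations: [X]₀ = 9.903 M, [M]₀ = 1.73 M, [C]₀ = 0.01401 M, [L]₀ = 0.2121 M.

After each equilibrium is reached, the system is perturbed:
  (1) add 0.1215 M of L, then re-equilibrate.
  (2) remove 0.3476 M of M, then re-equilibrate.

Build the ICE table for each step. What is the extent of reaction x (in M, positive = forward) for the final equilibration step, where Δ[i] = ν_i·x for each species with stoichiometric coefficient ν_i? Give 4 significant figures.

Q₀ = 2.4778e-08 vs Keq = 1.3460e-04 ⇒ Q<K, forward
Step 1:
                   X          M          C          L
  I            9.903       1.73    0.01401     0.2121
  C          -0.8096    -0.2699     0.5397     0.2699
  E            9.093       1.46     0.5537      0.482
  solve Keq expr → x = 0.2699; check Q = 1.3460e-04
Then add 0.1215 M of L.
Step 2:
                   X          M          C          L
  I            9.093       1.46     0.5537     0.6035
  C           0.0621     0.0207    -0.0414    -0.0207
  E            9.156      1.481     0.5123     0.5828
  solve Keq expr → x = -0.0207; check Q = 1.3460e-04
Then remove 0.3476 M of M.
Step 3:
                   X          M          C          L
  I            9.156      1.133     0.5123     0.5828
  C          0.06814    0.02271   -0.04543   -0.02271
  E            9.224      1.156     0.4669       0.56
  solve Keq expr → x = -0.02271; check Q = 1.3460e-04

x = -0.02271 M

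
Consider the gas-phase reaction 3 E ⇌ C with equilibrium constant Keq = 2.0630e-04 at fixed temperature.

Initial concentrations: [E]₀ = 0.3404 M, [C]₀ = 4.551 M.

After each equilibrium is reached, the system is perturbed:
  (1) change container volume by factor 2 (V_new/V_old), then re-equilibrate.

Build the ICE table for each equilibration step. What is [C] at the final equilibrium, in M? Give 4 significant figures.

Q₀ = 115.4 vs Keq = 2.0630e-04 ⇒ Q>K, reverse
Step 1:
                    E           C
  I            0.3404       4.551
  C             12.38      -4.126
  E             12.72      0.4246
  solve Keq expr → x = -4.126; check Q = 2.0630e-04
Then change container volume by factor 2 (V_new/V_old).
Step 2:
                    E           C
  I              6.36      0.2123
  C            0.4421     -0.1474
  E             6.802     0.06492
  solve Keq expr → x = -0.1474; check Q = 2.0630e-04

[C]_eq = 0.06492 M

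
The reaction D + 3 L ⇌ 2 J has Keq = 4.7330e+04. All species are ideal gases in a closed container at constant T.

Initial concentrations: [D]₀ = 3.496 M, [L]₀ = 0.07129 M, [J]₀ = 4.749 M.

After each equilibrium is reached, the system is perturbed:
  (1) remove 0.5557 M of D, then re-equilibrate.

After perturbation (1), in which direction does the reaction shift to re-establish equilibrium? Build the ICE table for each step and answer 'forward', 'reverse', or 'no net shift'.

Direction: reverse

Q₀ = 1.7805e+04 vs Keq = 4.7330e+04 ⇒ Q<K, forward
Step 1:
                   D          L          J
  I            3.496    0.07129      4.749
  C        -0.006566    -0.0197    0.01313
  E            3.489    0.05159      4.762
  solve Keq expr → x = 0.006566; check Q = 4.7330e+04
Then remove 0.5557 M of D.
Step 2:
                   D          L          J
  I            2.934    0.05159      4.762
  C         0.001016   0.003049  -0.002033
  E            2.935    0.05464       4.76
  solve Keq expr → x = -0.001016; check Q = 4.7330e+04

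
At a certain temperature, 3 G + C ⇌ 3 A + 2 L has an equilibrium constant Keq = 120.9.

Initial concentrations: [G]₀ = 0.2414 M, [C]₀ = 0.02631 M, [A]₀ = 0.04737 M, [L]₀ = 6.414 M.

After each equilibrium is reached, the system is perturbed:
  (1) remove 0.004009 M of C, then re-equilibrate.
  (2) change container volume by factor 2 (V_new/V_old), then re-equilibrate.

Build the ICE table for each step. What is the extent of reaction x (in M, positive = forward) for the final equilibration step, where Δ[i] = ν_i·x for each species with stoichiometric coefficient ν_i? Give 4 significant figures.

x = 0.001434 M

Q₀ = 11.82 vs Keq = 120.9 ⇒ Q<K, forward
Step 1:
                  G         C         A         L
  I          0.2414   0.02631   0.04737     6.414
  C        -0.02961  -0.00987   0.02961   0.01974
  E          0.2118   0.01644   0.07698     6.434
  solve Keq expr → x = 0.00987; check Q = 120.9
Then remove 0.004009 M of C.
Step 2:
                  G         C         A         L
  I          0.2118   0.01243   0.07698     6.434
  C        0.003504  0.001168 -0.003504 -0.002336
  E          0.2153    0.0136   0.07348     6.431
  solve Keq expr → x = -0.001168; check Q = 120.9
Then change container volume by factor 2 (V_new/V_old).
Step 3:
                  G         C         A         L
  I          0.1076    0.0068   0.03674     3.216
  C       -0.004302 -0.001434  0.004302  0.002868
  E          0.1033  0.005366   0.04104     3.219
  solve Keq expr → x = 0.001434; check Q = 120.9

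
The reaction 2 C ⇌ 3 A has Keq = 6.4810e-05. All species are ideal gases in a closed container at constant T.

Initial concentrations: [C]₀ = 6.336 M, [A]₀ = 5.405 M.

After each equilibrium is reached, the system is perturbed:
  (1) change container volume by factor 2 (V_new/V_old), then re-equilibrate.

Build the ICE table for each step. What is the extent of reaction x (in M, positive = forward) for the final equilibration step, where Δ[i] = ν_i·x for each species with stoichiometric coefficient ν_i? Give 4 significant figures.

x = 0.007895 M

Q₀ = 3.933 vs Keq = 6.4810e-05 ⇒ Q>K, reverse
Step 1:
                   C          A
  init         6.336      5.405
  Δ            3.481     -5.221
  eq           9.817     0.1842
  solve Keq expr → x = -1.74; check Q = 6.4810e-05
Then change container volume by factor 2 (V_new/V_old).
Step 2:
                   C          A
  init         4.908    0.09208
  Δ         -0.01579    0.02368
  eq           4.892     0.1158
  solve Keq expr → x = 0.007895; check Q = 6.4810e-05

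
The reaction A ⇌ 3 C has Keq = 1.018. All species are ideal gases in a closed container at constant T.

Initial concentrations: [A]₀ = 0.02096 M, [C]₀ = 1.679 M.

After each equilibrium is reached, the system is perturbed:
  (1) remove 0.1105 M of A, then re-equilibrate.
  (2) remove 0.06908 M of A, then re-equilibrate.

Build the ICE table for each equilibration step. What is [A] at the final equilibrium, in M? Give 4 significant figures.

Q₀ = 225.8 vs Keq = 1.018 ⇒ Q>K, reverse
Step 1:
                    A           C
  Initial     0.02096       1.679
  Change       0.3244     -0.9732
  Equil        0.3454      0.7058
  solve Keq expr → x = -0.3244; check Q = 1.018
Then remove 0.1105 M of A.
Step 2:
                    A           C
  Initial      0.2349      0.7058
  Change      0.02208    -0.06625
  Equil        0.2569      0.6395
  solve Keq expr → x = -0.02208; check Q = 1.018
Then remove 0.06908 M of A.
Step 3:
                    A           C
  Initial      0.1879      0.6395
  Change      0.01587     -0.0476
  Equil        0.2037      0.5919
  solve Keq expr → x = -0.01587; check Q = 1.018

[A]_eq = 0.2037 M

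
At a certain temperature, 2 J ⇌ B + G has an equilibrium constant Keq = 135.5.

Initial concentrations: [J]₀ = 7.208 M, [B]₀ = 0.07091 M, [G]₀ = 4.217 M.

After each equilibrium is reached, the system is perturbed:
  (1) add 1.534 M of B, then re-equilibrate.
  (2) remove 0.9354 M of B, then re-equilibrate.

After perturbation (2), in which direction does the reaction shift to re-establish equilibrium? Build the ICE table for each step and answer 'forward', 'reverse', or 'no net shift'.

Q₀ = 0.005755 vs Keq = 135.5 ⇒ Q<K, forward
Step 1:
                    J           B           G
  Initial       7.208     0.07091       4.217
  Change       -6.768       3.384       3.384
  Equil        0.4402       3.455       7.601
  solve Keq expr → x = 3.384; check Q = 135.5
Then add 1.534 M of B.
Step 2:
                    J           B           G
  Initial      0.4402       4.989       7.601
  Change      0.08505    -0.04252    -0.04252
  Equil        0.5253       4.946       7.558
  solve Keq expr → x = -0.04252; check Q = 135.5
Then remove 0.9354 M of B.
Step 3:
                    J           B           G
  Initial      0.5253       4.011       7.558
  Change     -0.05001     0.02501     0.02501
  Equil        0.4753       4.036       7.583
  solve Keq expr → x = 0.02501; check Q = 135.5

Direction: forward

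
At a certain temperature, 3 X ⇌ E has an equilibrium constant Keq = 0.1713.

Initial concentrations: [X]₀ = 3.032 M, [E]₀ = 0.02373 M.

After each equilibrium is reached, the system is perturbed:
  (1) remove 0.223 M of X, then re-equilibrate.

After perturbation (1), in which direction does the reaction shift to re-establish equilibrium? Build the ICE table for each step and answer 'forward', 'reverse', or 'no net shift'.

Direction: reverse

Q₀ = 8.5135e-04 vs Keq = 0.1713 ⇒ Q<K, forward
Step 1:
                   X          E
  init         3.032    0.02373
  Δ           -1.562     0.5206
  eq            1.47     0.5443
  solve Keq expr → x = 0.5206; check Q = 0.1713
Then remove 0.223 M of X.
Step 2:
                   X          E
  init         1.247     0.5443
  Δ           0.1701   -0.05669
  eq           1.417     0.4876
  solve Keq expr → x = -0.05669; check Q = 0.1713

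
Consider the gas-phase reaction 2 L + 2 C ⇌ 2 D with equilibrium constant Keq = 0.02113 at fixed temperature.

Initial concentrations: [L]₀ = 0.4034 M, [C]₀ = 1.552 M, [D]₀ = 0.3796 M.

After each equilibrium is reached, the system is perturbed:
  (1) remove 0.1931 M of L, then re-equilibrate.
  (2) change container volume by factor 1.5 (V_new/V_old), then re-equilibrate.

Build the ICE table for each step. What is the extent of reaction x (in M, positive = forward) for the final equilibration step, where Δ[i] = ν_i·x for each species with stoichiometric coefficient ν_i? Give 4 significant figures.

x = -0.01115 M

Q₀ = 0.3676 vs Keq = 0.02113 ⇒ Q>K, reverse
Step 1:
                    L           C           D
  I            0.4034       1.552      0.3796
  C            0.2193      0.2193     -0.2193
  E            0.6227       1.771      0.1603
  solve Keq expr → x = -0.1096; check Q = 0.02113
Then remove 0.1931 M of L.
Step 2:
                    L           C           D
  I            0.4296       1.771      0.1603
  C           0.03751     0.03751    -0.03751
  E            0.4671       1.809      0.1228
  solve Keq expr → x = -0.01876; check Q = 0.02113
Then change container volume by factor 1.5 (V_new/V_old).
Step 3:
                    L           C           D
  I            0.3114       1.206     0.08187
  C            0.0223      0.0223     -0.0223
  E            0.3337       1.228     0.05957
  solve Keq expr → x = -0.01115; check Q = 0.02113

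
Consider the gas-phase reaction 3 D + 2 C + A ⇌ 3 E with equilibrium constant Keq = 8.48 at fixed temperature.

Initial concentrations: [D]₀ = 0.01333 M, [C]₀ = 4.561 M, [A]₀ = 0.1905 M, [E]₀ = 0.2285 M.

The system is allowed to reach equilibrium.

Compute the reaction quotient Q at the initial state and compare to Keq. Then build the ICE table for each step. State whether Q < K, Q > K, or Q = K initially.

Q₀ = 1271; Q > K (proceeds reverse)

Q₀ = 1271 vs Keq = 8.48 ⇒ Q>K, reverse
Step 1:
                   D          C          A          E
  init       0.01333      4.561     0.1905     0.2285
  Δ          0.04266    0.02844    0.01422   -0.04266
  eq         0.05599      4.589     0.2047     0.1858
  solve Keq expr → x = -0.01422; check Q = 8.48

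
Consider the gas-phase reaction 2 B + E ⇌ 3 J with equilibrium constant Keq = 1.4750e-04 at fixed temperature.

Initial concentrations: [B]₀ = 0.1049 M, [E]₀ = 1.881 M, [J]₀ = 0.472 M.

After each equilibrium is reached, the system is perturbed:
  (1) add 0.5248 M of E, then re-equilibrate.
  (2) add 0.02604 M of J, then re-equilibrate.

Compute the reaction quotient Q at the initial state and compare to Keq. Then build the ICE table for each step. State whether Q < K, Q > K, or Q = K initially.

Q₀ = 5.08; Q > K (proceeds reverse)

Q₀ = 5.08 vs Keq = 1.4750e-04 ⇒ Q>K, reverse
Step 1:
                   B          E          J
  Initial     0.1049      1.881      0.472
  Change      0.2906     0.1453     -0.436
  Equil       0.3955      2.026    0.03603
  solve Keq expr → x = -0.1453; check Q = 1.4750e-04
Then add 0.5248 M of E.
Step 2:
                   B          E          J
  Initial     0.3955      2.551    0.03603
  Change   -0.001833 -9.1661e-04    0.00275
  Equil       0.3937       2.55    0.03878
  solve Keq expr → x = 9.1661e-04; check Q = 1.4750e-04
Then add 0.02604 M of J.
Step 3:
                   B          E          J
  Initial     0.3937       2.55    0.06482
  Change     0.01661   0.008305   -0.02491
  Equil       0.4103      2.559     0.0399
  solve Keq expr → x = -0.008305; check Q = 1.4750e-04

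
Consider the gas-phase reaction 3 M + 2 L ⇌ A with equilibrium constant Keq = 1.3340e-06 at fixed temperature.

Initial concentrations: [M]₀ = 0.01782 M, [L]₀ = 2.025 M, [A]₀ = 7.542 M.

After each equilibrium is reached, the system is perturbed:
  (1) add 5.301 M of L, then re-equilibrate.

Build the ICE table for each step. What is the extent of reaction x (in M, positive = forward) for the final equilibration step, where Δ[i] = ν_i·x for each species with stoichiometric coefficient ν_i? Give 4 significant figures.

Q₀ = 3.2502e+05 vs Keq = 1.3340e-06 ⇒ Q>K, reverse
Step 1:
                   M          L          A
  I          0.01782      2.025      7.542
  C            18.01      12.01     -6.003
  E            18.03      14.03      1.539
  solve Keq expr → x = -6.003; check Q = 1.3340e-06
Then add 5.301 M of L.
Step 2:
                   M          L          A
  I            18.03      19.33      1.539
  C           -1.483    -0.9884     0.4942
  E            16.54      18.34      2.033
  solve Keq expr → x = 0.4942; check Q = 1.3340e-06

x = 0.4942 M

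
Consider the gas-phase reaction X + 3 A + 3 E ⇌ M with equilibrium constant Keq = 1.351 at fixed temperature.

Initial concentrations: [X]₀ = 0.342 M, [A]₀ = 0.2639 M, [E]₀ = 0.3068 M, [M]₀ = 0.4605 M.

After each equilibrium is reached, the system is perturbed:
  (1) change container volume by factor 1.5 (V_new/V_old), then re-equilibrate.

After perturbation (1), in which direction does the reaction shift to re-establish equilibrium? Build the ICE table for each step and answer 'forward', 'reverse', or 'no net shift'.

Q₀ = 2537 vs Keq = 1.351 ⇒ Q>K, reverse
Step 1:
                   X          A          E          M
  init         0.342     0.2639     0.3068     0.4605
  Δ           0.1886     0.5657     0.5657    -0.1886
  eq          0.5306     0.8296     0.8725     0.2719
  solve Keq expr → x = -0.1886; check Q = 1.351
Then change container volume by factor 1.5 (V_new/V_old).
Step 2:
                   X          A          E          M
  init        0.3537     0.5531     0.5817     0.1813
  Δ          0.06635     0.1991     0.1991   -0.06635
  eq          0.4201     0.7521     0.7807     0.1149
  solve Keq expr → x = -0.06635; check Q = 1.351

Direction: reverse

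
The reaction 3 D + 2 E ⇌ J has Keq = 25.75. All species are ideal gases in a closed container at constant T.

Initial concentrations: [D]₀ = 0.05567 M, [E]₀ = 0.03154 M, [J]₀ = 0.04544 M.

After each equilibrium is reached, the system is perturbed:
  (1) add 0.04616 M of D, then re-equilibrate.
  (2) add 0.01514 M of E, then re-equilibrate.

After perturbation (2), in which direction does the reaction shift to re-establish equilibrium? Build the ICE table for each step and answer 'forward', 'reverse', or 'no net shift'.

Direction: forward

Q₀ = 2.6476e+05 vs Keq = 25.75 ⇒ Q>K, reverse
Step 1:
                  D         E         J
  I         0.05567   0.03154   0.04544
  C          0.1295   0.08634  -0.04317
  E          0.1852    0.1179  0.002272
  solve Keq expr → x = -0.04317; check Q = 25.75
Then add 0.04616 M of D.
Step 2:
                  D         E         J
  I          0.2313    0.1179  0.002272
  C        -0.00495   -0.0033   0.00165
  E          0.2264    0.1146  0.003922
  solve Keq expr → x = 0.00165; check Q = 25.75
Then add 0.01514 M of E.
Step 3:
                  D         E         J
  I          0.2264    0.1297  0.003922
  C       -0.002461 -0.001641 8.2047e-04
  E          0.2239    0.1281  0.004742
  solve Keq expr → x = 8.2047e-04; check Q = 25.75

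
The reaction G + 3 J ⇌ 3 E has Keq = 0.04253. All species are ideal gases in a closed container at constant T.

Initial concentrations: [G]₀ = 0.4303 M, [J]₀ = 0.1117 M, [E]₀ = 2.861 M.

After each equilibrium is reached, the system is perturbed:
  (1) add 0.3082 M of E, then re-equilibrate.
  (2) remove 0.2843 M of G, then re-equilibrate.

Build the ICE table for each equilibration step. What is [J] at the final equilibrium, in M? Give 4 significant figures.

[J]_eq = 2.448 M

Q₀ = 3.9050e+04 vs Keq = 0.04253 ⇒ Q>K, reverse
Step 1:
                   G          J          E
  Initial     0.4303     0.1117      2.861
  Change        0.69       2.07      -2.07
  Equil         1.12      2.182      0.791
  solve Keq expr → x = -0.69; check Q = 0.04253
Then add 0.3082 M of E.
Step 2:
                   G          J          E
  Initial       1.12      2.182      1.099
  Change       0.071      0.213     -0.213
  Equil        1.191      2.395     0.8861
  solve Keq expr → x = -0.071; check Q = 0.04253
Then remove 0.2843 M of G.
Step 3:
                   G          J          E
  Initial      0.907      2.395     0.8861
  Change     0.01784    0.05352   -0.05352
  Equil       0.9249      2.448     0.8326
  solve Keq expr → x = -0.01784; check Q = 0.04253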